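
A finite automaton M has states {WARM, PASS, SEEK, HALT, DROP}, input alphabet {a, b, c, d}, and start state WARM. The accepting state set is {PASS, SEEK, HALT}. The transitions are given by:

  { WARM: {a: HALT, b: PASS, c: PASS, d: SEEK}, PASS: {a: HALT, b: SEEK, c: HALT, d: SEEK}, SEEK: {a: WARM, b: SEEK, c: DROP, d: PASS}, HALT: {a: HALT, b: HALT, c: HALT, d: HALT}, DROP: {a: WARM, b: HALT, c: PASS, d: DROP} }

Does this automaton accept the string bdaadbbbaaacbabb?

Yes

Trace: WARM -b-> PASS -d-> SEEK -a-> WARM -a-> HALT -d-> HALT -b-> HALT -b-> HALT -b-> HALT -a-> HALT -a-> HALT -a-> HALT -c-> HALT -b-> HALT -a-> HALT -b-> HALT -b-> HALT
End state HALT is accepting.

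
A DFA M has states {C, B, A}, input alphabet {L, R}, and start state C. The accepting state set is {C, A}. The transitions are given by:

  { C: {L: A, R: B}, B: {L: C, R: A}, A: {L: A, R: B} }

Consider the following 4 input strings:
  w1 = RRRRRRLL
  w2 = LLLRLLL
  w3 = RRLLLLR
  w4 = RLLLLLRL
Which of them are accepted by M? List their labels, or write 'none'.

w1, w2, w4

w1: C → B → A → B → A → B → A → A → A  → end A, accepted
w2: C → A → A → A → B → C → A → A  → end A, accepted
w3: C → B → A → A → A → A → A → B  → end B, rejected
w4: C → B → C → A → A → A → A → B → C  → end C, accepted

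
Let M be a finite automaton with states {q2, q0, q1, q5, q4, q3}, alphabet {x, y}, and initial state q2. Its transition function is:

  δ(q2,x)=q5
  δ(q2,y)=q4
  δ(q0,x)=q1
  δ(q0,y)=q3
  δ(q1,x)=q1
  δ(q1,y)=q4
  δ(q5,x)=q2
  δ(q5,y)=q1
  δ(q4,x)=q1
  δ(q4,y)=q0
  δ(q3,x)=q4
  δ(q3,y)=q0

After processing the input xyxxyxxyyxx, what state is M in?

start at q2
read 'x': q2 → q5
read 'y': q5 → q1
read 'x': q1 → q1
read 'x': q1 → q1
read 'y': q1 → q4
read 'x': q4 → q1
read 'x': q1 → q1
read 'y': q1 → q4
read 'y': q4 → q0
read 'x': q0 → q1
read 'x': q1 → q1

q1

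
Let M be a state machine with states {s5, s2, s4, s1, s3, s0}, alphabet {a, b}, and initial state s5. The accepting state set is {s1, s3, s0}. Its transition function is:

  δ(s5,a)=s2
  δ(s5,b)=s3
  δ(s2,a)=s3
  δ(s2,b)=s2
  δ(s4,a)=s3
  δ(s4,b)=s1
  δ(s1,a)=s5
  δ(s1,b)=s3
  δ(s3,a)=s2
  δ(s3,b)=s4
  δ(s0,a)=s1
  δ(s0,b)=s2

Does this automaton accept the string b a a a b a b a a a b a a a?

Trace: s5 -b-> s3 -a-> s2 -a-> s3 -a-> s2 -b-> s2 -a-> s3 -b-> s4 -a-> s3 -a-> s2 -a-> s3 -b-> s4 -a-> s3 -a-> s2 -a-> s3
End state s3 is accepting.

Yes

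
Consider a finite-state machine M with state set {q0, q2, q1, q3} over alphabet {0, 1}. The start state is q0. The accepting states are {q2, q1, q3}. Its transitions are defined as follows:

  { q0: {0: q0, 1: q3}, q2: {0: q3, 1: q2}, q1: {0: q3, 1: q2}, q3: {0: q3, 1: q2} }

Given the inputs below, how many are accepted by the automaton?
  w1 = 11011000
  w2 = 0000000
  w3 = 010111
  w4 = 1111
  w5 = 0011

4

w1: Trace: q0 -1-> q3 -1-> q2 -0-> q3 -1-> q2 -1-> q2 -0-> q3 -0-> q3 -0-> q3  → end q3, accepted
w2: Trace: q0 -0-> q0 -0-> q0 -0-> q0 -0-> q0 -0-> q0 -0-> q0 -0-> q0  → end q0, rejected
w3: Trace: q0 -0-> q0 -1-> q3 -0-> q3 -1-> q2 -1-> q2 -1-> q2  → end q2, accepted
w4: Trace: q0 -1-> q3 -1-> q2 -1-> q2 -1-> q2  → end q2, accepted
w5: Trace: q0 -0-> q0 -0-> q0 -1-> q3 -1-> q2  → end q2, accepted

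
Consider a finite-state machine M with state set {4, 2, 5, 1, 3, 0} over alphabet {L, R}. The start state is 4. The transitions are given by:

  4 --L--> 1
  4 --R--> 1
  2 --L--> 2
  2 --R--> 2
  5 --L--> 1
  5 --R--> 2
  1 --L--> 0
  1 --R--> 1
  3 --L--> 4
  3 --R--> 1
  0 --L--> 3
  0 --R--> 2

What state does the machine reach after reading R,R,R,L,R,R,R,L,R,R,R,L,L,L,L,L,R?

Trace: 4 -R-> 1 -R-> 1 -R-> 1 -L-> 0 -R-> 2 -R-> 2 -R-> 2 -L-> 2 -R-> 2 -R-> 2 -R-> 2 -L-> 2 -L-> 2 -L-> 2 -L-> 2 -L-> 2 -R-> 2

2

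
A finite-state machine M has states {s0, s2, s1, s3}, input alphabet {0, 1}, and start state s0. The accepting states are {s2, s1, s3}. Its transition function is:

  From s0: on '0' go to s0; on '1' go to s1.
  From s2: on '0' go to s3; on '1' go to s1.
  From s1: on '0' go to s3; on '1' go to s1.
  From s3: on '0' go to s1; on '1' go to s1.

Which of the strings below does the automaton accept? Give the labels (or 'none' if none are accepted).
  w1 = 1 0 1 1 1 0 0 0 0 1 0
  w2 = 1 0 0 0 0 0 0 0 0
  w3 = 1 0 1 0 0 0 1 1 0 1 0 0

w1:
  start at s0
  read '1': s0 → s1
  read '0': s1 → s3
  read '1': s3 → s1
  read '1': s1 → s1
  read '1': s1 → s1
  read '0': s1 → s3
  read '0': s3 → s1
  read '0': s1 → s3
  read '0': s3 → s1
  read '1': s1 → s1
  read '0': s1 → s3
  end s3, accepted
w2:
  start at s0
  read '1': s0 → s1
  read '0': s1 → s3
  read '0': s3 → s1
  read '0': s1 → s3
  read '0': s3 → s1
  read '0': s1 → s3
  read '0': s3 → s1
  read '0': s1 → s3
  read '0': s3 → s1
  end s1, accepted
w3:
  start at s0
  read '1': s0 → s1
  read '0': s1 → s3
  read '1': s3 → s1
  read '0': s1 → s3
  read '0': s3 → s1
  read '0': s1 → s3
  read '1': s3 → s1
  read '1': s1 → s1
  read '0': s1 → s3
  read '1': s3 → s1
  read '0': s1 → s3
  read '0': s3 → s1
  end s1, accepted

w1, w2, w3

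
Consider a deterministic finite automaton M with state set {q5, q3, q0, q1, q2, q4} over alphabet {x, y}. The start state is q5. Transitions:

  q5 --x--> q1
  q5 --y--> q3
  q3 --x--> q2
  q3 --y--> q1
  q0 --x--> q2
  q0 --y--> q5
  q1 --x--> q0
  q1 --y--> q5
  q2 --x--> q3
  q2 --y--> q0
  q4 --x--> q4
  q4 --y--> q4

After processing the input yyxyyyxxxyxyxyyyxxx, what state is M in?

Trace: q5 -y-> q3 -y-> q1 -x-> q0 -y-> q5 -y-> q3 -y-> q1 -x-> q0 -x-> q2 -x-> q3 -y-> q1 -x-> q0 -y-> q5 -x-> q1 -y-> q5 -y-> q3 -y-> q1 -x-> q0 -x-> q2 -x-> q3

q3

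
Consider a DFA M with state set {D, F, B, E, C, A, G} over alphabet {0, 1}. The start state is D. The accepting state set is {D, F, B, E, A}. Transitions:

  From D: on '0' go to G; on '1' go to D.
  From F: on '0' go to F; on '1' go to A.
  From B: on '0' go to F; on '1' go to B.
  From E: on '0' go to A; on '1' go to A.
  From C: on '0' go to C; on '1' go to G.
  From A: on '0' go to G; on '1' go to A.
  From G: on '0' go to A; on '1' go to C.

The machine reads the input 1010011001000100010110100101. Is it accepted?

No

Trace: D -1-> D -0-> G -1-> C -0-> C -0-> C -1-> G -1-> C -0-> C -0-> C -1-> G -0-> A -0-> G -0-> A -1-> A -0-> G -0-> A -0-> G -1-> C -0-> C -1-> G -1-> C -0-> C -1-> G -0-> A -0-> G -1-> C -0-> C -1-> G
End state G is not accepting.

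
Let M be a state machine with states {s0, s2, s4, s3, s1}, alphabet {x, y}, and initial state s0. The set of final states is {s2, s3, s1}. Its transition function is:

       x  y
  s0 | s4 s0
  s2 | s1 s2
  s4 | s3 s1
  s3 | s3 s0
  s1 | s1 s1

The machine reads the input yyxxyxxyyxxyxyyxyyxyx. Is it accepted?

s0 → s0 → s0 → s4 → s3 → s0 → s4 → s3 → s0 → s0 → s4 → s3 → s0 → s4 → s1 → s1 → s1 → s1 → s1 → s1 → s1 → s1
End state s1 is accepting.

Yes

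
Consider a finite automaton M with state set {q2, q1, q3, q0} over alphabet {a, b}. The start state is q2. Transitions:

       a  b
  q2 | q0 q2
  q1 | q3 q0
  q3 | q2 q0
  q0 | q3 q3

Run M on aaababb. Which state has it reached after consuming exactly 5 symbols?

start at q2
read 'a': q2 → q0
read 'a': q0 → q3
read 'a': q3 → q2
read 'b': q2 → q2
read 'a': q2 → q0
After 5 symbols: q0.

q0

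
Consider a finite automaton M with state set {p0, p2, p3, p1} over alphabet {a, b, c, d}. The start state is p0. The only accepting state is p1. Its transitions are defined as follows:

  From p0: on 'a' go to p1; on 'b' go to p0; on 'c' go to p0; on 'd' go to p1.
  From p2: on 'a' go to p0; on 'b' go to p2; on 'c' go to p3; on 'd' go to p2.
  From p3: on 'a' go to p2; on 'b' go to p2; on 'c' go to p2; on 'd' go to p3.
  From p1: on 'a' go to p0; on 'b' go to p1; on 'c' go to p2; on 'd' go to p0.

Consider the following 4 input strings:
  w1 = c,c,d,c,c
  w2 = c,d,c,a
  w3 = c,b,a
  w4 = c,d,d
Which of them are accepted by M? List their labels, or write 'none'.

w3

w1: p0 → p0 → p0 → p1 → p2 → p3  → end p3, rejected
w2: p0 → p0 → p1 → p2 → p0  → end p0, rejected
w3: p0 → p0 → p0 → p1  → end p1, accepted
w4: p0 → p0 → p1 → p0  → end p0, rejected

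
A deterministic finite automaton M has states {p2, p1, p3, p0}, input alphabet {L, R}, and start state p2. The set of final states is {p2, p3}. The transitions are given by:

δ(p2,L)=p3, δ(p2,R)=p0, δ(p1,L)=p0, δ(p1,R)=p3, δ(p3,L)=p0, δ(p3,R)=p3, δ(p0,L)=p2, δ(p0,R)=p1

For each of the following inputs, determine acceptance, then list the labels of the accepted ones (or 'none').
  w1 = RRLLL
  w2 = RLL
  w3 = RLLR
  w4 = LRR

w1:
  start at p2
  read 'R': p2 → p0
  read 'R': p0 → p1
  read 'L': p1 → p0
  read 'L': p0 → p2
  read 'L': p2 → p3
  end p3, accepted
w2:
  start at p2
  read 'R': p2 → p0
  read 'L': p0 → p2
  read 'L': p2 → p3
  end p3, accepted
w3:
  start at p2
  read 'R': p2 → p0
  read 'L': p0 → p2
  read 'L': p2 → p3
  read 'R': p3 → p3
  end p3, accepted
w4:
  start at p2
  read 'L': p2 → p3
  read 'R': p3 → p3
  read 'R': p3 → p3
  end p3, accepted

w1, w2, w3, w4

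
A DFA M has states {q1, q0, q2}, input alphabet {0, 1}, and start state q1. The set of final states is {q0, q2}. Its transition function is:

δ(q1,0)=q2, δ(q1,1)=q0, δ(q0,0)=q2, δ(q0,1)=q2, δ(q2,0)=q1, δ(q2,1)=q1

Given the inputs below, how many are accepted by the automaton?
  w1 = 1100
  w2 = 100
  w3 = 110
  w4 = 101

w1: Trace: q1 -1-> q0 -1-> q2 -0-> q1 -0-> q2  → end q2, accepted
w2: Trace: q1 -1-> q0 -0-> q2 -0-> q1  → end q1, rejected
w3: Trace: q1 -1-> q0 -1-> q2 -0-> q1  → end q1, rejected
w4: Trace: q1 -1-> q0 -0-> q2 -1-> q1  → end q1, rejected

1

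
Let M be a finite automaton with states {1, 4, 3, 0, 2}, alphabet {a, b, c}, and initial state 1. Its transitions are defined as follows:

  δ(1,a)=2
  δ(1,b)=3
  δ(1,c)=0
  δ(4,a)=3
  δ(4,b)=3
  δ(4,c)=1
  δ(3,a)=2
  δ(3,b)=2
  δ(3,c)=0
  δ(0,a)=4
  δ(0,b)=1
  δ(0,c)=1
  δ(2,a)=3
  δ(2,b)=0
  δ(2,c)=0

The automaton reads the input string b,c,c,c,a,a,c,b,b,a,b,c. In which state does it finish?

1

Trace: 1 -b-> 3 -c-> 0 -c-> 1 -c-> 0 -a-> 4 -a-> 3 -c-> 0 -b-> 1 -b-> 3 -a-> 2 -b-> 0 -c-> 1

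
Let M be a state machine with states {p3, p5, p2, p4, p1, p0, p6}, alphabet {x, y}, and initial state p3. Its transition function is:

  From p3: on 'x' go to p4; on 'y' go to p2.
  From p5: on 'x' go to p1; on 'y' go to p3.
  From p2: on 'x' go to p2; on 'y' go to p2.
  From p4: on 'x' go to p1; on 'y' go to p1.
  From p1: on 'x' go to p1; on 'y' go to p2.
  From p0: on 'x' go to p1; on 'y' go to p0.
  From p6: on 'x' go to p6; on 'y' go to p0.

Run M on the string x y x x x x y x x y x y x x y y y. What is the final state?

p3 → p4 → p1 → p1 → p1 → p1 → p1 → p2 → p2 → p2 → p2 → p2 → p2 → p2 → p2 → p2 → p2 → p2

p2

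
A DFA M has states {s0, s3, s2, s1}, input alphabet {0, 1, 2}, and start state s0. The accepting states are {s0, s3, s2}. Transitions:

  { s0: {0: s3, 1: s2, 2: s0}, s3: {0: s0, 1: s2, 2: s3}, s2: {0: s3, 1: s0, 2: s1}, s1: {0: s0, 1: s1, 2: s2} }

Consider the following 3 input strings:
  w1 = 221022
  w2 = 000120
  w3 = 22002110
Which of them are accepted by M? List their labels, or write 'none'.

w1:
  start at s0
  read '2': s0 → s0
  read '2': s0 → s0
  read '1': s0 → s2
  read '0': s2 → s3
  read '2': s3 → s3
  read '2': s3 → s3
  end s3, accepted
w2:
  start at s0
  read '0': s0 → s3
  read '0': s3 → s0
  read '0': s0 → s3
  read '1': s3 → s2
  read '2': s2 → s1
  read '0': s1 → s0
  end s0, accepted
w3:
  start at s0
  read '2': s0 → s0
  read '2': s0 → s0
  read '0': s0 → s3
  read '0': s3 → s0
  read '2': s0 → s0
  read '1': s0 → s2
  read '1': s2 → s0
  read '0': s0 → s3
  end s3, accepted

w1, w2, w3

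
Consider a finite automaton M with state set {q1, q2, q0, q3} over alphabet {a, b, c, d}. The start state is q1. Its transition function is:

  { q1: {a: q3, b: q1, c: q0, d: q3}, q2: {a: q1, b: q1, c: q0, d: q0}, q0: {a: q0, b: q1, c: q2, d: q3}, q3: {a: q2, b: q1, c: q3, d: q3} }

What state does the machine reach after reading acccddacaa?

Trace: q1 -a-> q3 -c-> q3 -c-> q3 -c-> q3 -d-> q3 -d-> q3 -a-> q2 -c-> q0 -a-> q0 -a-> q0

q0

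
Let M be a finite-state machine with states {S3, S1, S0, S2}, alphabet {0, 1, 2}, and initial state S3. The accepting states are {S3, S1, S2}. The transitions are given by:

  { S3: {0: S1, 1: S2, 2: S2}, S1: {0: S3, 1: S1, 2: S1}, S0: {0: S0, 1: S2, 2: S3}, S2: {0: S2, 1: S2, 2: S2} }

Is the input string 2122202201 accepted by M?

Trace: S3 -2-> S2 -1-> S2 -2-> S2 -2-> S2 -2-> S2 -0-> S2 -2-> S2 -2-> S2 -0-> S2 -1-> S2
End state S2 is accepting.

Yes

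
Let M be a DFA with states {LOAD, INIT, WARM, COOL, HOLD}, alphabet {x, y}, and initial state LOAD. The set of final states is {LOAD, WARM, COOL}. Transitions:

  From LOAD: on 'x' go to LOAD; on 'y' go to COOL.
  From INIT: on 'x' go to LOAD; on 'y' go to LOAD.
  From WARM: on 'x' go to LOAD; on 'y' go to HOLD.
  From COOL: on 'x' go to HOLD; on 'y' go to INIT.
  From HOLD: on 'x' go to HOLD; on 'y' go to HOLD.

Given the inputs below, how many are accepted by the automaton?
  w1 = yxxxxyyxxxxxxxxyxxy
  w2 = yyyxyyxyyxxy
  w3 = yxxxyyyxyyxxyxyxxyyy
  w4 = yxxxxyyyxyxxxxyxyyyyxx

w1: Trace: LOAD -y-> COOL -x-> HOLD -x-> HOLD -x-> HOLD -x-> HOLD -y-> HOLD -y-> HOLD -x-> HOLD -x-> HOLD -x-> HOLD -x-> HOLD -x-> HOLD -x-> HOLD -x-> HOLD -x-> HOLD -y-> HOLD -x-> HOLD -x-> HOLD -y-> HOLD  → end HOLD, rejected
w2: Trace: LOAD -y-> COOL -y-> INIT -y-> LOAD -x-> LOAD -y-> COOL -y-> INIT -x-> LOAD -y-> COOL -y-> INIT -x-> LOAD -x-> LOAD -y-> COOL  → end COOL, accepted
w3: Trace: LOAD -y-> COOL -x-> HOLD -x-> HOLD -x-> HOLD -y-> HOLD -y-> HOLD -y-> HOLD -x-> HOLD -y-> HOLD -y-> HOLD -x-> HOLD -x-> HOLD -y-> HOLD -x-> HOLD -y-> HOLD -x-> HOLD -x-> HOLD -y-> HOLD -y-> HOLD -y-> HOLD  → end HOLD, rejected
w4: Trace: LOAD -y-> COOL -x-> HOLD -x-> HOLD -x-> HOLD -x-> HOLD -y-> HOLD -y-> HOLD -y-> HOLD -x-> HOLD -y-> HOLD -x-> HOLD -x-> HOLD -x-> HOLD -x-> HOLD -y-> HOLD -x-> HOLD -y-> HOLD -y-> HOLD -y-> HOLD -y-> HOLD -x-> HOLD -x-> HOLD  → end HOLD, rejected

1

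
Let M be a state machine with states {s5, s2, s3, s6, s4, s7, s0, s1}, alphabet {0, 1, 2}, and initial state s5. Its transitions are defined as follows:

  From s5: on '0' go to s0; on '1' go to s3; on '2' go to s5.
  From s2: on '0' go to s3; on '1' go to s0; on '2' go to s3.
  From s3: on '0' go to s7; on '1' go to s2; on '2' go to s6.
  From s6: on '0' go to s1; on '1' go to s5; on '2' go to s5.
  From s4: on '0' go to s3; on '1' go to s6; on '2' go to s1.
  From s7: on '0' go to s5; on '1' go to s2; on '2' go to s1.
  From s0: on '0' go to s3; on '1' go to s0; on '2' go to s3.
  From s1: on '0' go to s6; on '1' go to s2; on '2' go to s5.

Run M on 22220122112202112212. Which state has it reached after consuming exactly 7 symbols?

s3

Trace: s5 -2-> s5 -2-> s5 -2-> s5 -2-> s5 -0-> s0 -1-> s0 -2-> s3
After 7 symbols: s3.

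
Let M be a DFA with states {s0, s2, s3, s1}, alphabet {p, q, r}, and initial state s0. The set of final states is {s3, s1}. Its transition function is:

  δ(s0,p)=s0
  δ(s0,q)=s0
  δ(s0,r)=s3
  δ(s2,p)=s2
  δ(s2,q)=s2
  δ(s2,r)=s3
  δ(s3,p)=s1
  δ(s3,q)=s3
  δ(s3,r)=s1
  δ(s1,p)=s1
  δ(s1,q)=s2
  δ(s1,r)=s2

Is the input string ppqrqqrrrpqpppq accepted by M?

No

s0 → s0 → s0 → s0 → s3 → s3 → s3 → s1 → s2 → s3 → s1 → s2 → s2 → s2 → s2 → s2
End state s2 is not accepting.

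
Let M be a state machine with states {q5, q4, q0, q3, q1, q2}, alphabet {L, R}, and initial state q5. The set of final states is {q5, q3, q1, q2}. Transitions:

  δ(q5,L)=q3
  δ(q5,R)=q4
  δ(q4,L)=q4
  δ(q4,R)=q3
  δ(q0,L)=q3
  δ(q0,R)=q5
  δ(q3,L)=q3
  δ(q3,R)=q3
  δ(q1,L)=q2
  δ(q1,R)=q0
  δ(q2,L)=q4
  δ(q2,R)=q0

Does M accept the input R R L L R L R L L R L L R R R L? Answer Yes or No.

Yes

start at q5
read 'R': q5 → q4
read 'R': q4 → q3
read 'L': q3 → q3
read 'L': q3 → q3
read 'R': q3 → q3
read 'L': q3 → q3
read 'R': q3 → q3
read 'L': q3 → q3
read 'L': q3 → q3
read 'R': q3 → q3
read 'L': q3 → q3
read 'L': q3 → q3
read 'R': q3 → q3
read 'R': q3 → q3
read 'R': q3 → q3
read 'L': q3 → q3
End state q3 is accepting.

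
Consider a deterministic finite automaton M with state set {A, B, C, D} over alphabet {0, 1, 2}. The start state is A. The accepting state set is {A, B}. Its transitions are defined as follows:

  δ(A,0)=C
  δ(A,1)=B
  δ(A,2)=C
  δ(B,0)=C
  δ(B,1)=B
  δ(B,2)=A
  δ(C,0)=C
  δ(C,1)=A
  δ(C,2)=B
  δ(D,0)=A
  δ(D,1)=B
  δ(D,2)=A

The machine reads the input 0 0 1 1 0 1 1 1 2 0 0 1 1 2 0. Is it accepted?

No

start at A
read '0': A → C
read '0': C → C
read '1': C → A
read '1': A → B
read '0': B → C
read '1': C → A
read '1': A → B
read '1': B → B
read '2': B → A
read '0': A → C
read '0': C → C
read '1': C → A
read '1': A → B
read '2': B → A
read '0': A → C
End state C is not accepting.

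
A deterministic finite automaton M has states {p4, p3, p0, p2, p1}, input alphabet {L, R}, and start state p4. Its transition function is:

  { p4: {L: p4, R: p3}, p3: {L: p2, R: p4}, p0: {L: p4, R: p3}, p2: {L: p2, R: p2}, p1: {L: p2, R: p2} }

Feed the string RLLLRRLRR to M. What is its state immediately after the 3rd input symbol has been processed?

Trace: p4 -R-> p3 -L-> p2 -L-> p2
After 3 symbols: p2.

p2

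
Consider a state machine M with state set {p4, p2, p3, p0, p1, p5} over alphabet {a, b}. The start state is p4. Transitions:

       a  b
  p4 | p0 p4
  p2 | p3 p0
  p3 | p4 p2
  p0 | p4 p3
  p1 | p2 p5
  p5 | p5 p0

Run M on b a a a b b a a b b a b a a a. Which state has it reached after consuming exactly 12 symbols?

start at p4
read 'b': p4 → p4
read 'a': p4 → p0
read 'a': p0 → p4
read 'a': p4 → p0
read 'b': p0 → p3
read 'b': p3 → p2
read 'a': p2 → p3
read 'a': p3 → p4
read 'b': p4 → p4
read 'b': p4 → p4
read 'a': p4 → p0
read 'b': p0 → p3
After 12 symbols: p3.

p3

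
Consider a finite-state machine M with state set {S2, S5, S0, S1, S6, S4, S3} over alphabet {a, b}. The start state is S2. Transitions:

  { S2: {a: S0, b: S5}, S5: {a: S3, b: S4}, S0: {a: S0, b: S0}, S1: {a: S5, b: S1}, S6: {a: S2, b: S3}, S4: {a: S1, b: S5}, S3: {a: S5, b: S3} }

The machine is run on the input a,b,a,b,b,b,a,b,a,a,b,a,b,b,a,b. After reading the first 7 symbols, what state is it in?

S2 → S0 → S0 → S0 → S0 → S0 → S0 → S0
After 7 symbols: S0.

S0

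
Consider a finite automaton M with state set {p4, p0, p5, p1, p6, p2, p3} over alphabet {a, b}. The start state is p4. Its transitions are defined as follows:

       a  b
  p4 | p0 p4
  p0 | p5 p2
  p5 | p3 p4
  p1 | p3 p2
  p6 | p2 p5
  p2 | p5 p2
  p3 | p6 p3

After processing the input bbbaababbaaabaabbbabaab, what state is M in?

p3

Trace: p4 -b-> p4 -b-> p4 -b-> p4 -a-> p0 -a-> p5 -b-> p4 -a-> p0 -b-> p2 -b-> p2 -a-> p5 -a-> p3 -a-> p6 -b-> p5 -a-> p3 -a-> p6 -b-> p5 -b-> p4 -b-> p4 -a-> p0 -b-> p2 -a-> p5 -a-> p3 -b-> p3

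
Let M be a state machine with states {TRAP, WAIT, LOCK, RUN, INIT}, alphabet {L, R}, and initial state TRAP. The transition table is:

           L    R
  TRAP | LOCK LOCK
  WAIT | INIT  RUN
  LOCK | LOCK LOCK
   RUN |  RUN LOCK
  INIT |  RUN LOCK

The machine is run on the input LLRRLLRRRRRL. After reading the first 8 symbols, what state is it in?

Trace: TRAP -L-> LOCK -L-> LOCK -R-> LOCK -R-> LOCK -L-> LOCK -L-> LOCK -R-> LOCK -R-> LOCK
After 8 symbols: LOCK.

LOCK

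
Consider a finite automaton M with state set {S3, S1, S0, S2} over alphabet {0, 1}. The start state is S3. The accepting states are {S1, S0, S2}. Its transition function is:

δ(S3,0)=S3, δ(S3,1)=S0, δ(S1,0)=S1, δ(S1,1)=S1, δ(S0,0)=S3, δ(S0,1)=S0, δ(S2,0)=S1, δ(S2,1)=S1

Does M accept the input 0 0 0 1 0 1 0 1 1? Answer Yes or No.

Yes

S3 → S3 → S3 → S3 → S0 → S3 → S0 → S3 → S0 → S0
End state S0 is accepting.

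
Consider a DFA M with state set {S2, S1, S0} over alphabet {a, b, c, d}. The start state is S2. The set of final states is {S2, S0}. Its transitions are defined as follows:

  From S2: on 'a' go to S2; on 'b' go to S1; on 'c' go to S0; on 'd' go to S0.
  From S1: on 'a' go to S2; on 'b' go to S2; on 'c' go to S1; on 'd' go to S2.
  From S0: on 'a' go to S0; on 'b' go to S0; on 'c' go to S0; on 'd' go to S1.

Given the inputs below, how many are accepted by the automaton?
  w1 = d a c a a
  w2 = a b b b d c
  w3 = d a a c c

w1: Trace: S2 -d-> S0 -a-> S0 -c-> S0 -a-> S0 -a-> S0  → end S0, accepted
w2: Trace: S2 -a-> S2 -b-> S1 -b-> S2 -b-> S1 -d-> S2 -c-> S0  → end S0, accepted
w3: Trace: S2 -d-> S0 -a-> S0 -a-> S0 -c-> S0 -c-> S0  → end S0, accepted

3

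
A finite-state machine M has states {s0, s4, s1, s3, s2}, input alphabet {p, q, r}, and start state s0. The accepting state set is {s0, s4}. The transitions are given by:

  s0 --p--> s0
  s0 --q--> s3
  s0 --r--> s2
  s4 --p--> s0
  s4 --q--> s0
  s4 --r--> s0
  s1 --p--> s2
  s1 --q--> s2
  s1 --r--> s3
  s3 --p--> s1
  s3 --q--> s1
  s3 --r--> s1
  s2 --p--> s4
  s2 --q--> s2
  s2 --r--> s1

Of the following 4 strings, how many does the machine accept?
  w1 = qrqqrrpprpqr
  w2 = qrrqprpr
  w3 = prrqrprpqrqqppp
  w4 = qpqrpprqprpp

1

w1: Trace: s0 -q-> s3 -r-> s1 -q-> s2 -q-> s2 -r-> s1 -r-> s3 -p-> s1 -p-> s2 -r-> s1 -p-> s2 -q-> s2 -r-> s1  → end s1, rejected
w2: Trace: s0 -q-> s3 -r-> s1 -r-> s3 -q-> s1 -p-> s2 -r-> s1 -p-> s2 -r-> s1  → end s1, rejected
w3: Trace: s0 -p-> s0 -r-> s2 -r-> s1 -q-> s2 -r-> s1 -p-> s2 -r-> s1 -p-> s2 -q-> s2 -r-> s1 -q-> s2 -q-> s2 -p-> s4 -p-> s0 -p-> s0  → end s0, accepted
w4: Trace: s0 -q-> s3 -p-> s1 -q-> s2 -r-> s1 -p-> s2 -p-> s4 -r-> s0 -q-> s3 -p-> s1 -r-> s3 -p-> s1 -p-> s2  → end s2, rejected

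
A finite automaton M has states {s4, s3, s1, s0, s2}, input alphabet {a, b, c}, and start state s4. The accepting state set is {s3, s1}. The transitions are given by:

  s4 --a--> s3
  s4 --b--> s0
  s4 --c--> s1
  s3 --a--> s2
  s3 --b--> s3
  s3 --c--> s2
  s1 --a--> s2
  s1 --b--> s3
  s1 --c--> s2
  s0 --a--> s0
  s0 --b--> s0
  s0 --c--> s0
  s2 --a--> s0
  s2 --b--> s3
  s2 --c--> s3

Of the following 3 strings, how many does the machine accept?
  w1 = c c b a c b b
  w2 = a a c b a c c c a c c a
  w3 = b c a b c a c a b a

w1:
  start at s4
  read 'c': s4 → s1
  read 'c': s1 → s2
  read 'b': s2 → s3
  read 'a': s3 → s2
  read 'c': s2 → s3
  read 'b': s3 → s3
  read 'b': s3 → s3
  end s3, accepted
w2:
  start at s4
  read 'a': s4 → s3
  read 'a': s3 → s2
  read 'c': s2 → s3
  read 'b': s3 → s3
  read 'a': s3 → s2
  read 'c': s2 → s3
  read 'c': s3 → s2
  read 'c': s2 → s3
  read 'a': s3 → s2
  read 'c': s2 → s3
  read 'c': s3 → s2
  read 'a': s2 → s0
  end s0, rejected
w3:
  start at s4
  read 'b': s4 → s0
  read 'c': s0 → s0
  read 'a': s0 → s0
  read 'b': s0 → s0
  read 'c': s0 → s0
  read 'a': s0 → s0
  read 'c': s0 → s0
  read 'a': s0 → s0
  read 'b': s0 → s0
  read 'a': s0 → s0
  end s0, rejected

1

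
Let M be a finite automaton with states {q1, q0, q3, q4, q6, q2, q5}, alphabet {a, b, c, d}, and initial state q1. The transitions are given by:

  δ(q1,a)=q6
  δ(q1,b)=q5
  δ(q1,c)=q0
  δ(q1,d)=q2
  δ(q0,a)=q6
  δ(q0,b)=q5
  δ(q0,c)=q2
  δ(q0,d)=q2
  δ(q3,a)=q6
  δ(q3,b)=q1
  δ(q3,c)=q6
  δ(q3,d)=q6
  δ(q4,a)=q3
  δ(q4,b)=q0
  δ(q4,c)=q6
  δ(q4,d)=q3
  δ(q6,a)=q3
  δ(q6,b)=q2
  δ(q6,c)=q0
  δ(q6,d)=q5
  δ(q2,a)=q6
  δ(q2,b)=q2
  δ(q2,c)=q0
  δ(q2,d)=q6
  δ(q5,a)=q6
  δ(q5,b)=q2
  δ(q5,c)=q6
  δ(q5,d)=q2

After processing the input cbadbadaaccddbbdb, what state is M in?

q2

start at q1
read 'c': q1 → q0
read 'b': q0 → q5
read 'a': q5 → q6
read 'd': q6 → q5
read 'b': q5 → q2
read 'a': q2 → q6
read 'd': q6 → q5
read 'a': q5 → q6
read 'a': q6 → q3
read 'c': q3 → q6
read 'c': q6 → q0
read 'd': q0 → q2
read 'd': q2 → q6
read 'b': q6 → q2
read 'b': q2 → q2
read 'd': q2 → q6
read 'b': q6 → q2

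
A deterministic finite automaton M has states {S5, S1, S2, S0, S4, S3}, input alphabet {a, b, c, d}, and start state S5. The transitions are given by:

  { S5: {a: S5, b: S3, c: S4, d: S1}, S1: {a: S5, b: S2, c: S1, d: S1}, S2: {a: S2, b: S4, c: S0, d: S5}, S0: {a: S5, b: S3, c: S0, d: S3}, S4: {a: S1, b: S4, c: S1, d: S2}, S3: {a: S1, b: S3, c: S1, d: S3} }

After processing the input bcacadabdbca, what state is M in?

S5

start at S5
read 'b': S5 → S3
read 'c': S3 → S1
read 'a': S1 → S5
read 'c': S5 → S4
read 'a': S4 → S1
read 'd': S1 → S1
read 'a': S1 → S5
read 'b': S5 → S3
read 'd': S3 → S3
read 'b': S3 → S3
read 'c': S3 → S1
read 'a': S1 → S5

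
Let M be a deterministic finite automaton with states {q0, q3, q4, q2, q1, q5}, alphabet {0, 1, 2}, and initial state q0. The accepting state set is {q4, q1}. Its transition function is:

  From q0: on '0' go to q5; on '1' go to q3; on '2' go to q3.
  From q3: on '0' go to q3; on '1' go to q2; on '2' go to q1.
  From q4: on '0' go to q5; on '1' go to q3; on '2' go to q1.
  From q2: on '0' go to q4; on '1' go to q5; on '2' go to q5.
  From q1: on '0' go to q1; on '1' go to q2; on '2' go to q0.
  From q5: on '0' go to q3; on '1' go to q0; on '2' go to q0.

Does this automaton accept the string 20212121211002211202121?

No

start at q0
read '2': q0 → q3
read '0': q3 → q3
read '2': q3 → q1
read '1': q1 → q2
read '2': q2 → q5
read '1': q5 → q0
read '2': q0 → q3
read '1': q3 → q2
read '2': q2 → q5
read '1': q5 → q0
read '1': q0 → q3
read '0': q3 → q3
read '0': q3 → q3
read '2': q3 → q1
read '2': q1 → q0
read '1': q0 → q3
read '1': q3 → q2
read '2': q2 → q5
read '0': q5 → q3
read '2': q3 → q1
read '1': q1 → q2
read '2': q2 → q5
read '1': q5 → q0
End state q0 is not accepting.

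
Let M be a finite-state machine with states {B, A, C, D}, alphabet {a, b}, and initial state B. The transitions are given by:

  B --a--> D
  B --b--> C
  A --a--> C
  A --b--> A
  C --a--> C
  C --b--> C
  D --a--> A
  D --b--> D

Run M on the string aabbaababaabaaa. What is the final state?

C

B → D → A → A → A → C → C → C → C → C → C → C → C → C → C → C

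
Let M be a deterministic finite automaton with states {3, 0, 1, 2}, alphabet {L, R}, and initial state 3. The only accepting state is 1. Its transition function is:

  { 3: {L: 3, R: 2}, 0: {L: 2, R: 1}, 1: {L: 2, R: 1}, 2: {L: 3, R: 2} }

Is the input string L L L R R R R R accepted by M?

No

Trace: 3 -L-> 3 -L-> 3 -L-> 3 -R-> 2 -R-> 2 -R-> 2 -R-> 2 -R-> 2
End state 2 is not accepting.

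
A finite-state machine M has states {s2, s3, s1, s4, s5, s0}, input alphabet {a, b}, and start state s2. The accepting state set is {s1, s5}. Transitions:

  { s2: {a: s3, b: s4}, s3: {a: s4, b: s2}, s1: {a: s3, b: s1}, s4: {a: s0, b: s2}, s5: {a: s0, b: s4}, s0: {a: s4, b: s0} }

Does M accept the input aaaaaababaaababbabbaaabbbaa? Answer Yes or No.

No

s2 → s3 → s4 → s0 → s4 → s0 → s4 → s2 → s3 → s2 → s3 → s4 → s0 → s0 → s4 → s2 → s4 → s0 → s0 → s0 → s4 → s0 → s4 → s2 → s4 → s2 → s3 → s4
End state s4 is not accepting.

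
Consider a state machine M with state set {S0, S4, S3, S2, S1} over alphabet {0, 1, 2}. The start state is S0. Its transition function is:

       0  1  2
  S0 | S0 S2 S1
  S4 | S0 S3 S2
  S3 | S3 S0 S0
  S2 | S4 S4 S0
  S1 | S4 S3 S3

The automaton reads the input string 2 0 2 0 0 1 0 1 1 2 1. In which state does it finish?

S3

S0 → S1 → S4 → S2 → S4 → S0 → S2 → S4 → S3 → S0 → S1 → S3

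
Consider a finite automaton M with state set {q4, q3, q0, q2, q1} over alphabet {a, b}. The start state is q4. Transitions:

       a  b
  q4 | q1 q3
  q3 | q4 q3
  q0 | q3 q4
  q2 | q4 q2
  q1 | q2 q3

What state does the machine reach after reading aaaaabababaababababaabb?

start at q4
read 'a': q4 → q1
read 'a': q1 → q2
read 'a': q2 → q4
read 'a': q4 → q1
read 'a': q1 → q2
read 'b': q2 → q2
read 'a': q2 → q4
read 'b': q4 → q3
read 'a': q3 → q4
read 'b': q4 → q3
read 'a': q3 → q4
read 'a': q4 → q1
read 'b': q1 → q3
read 'a': q3 → q4
read 'b': q4 → q3
read 'a': q3 → q4
read 'b': q4 → q3
read 'a': q3 → q4
read 'b': q4 → q3
read 'a': q3 → q4
read 'a': q4 → q1
read 'b': q1 → q3
read 'b': q3 → q3

q3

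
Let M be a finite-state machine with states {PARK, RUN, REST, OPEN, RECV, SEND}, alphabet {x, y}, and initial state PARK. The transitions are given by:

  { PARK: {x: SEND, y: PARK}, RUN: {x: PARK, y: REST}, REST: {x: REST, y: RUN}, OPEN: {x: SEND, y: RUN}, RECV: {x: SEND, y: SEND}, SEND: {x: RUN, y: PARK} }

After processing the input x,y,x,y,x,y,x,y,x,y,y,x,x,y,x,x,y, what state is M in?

RUN

Trace: PARK -x-> SEND -y-> PARK -x-> SEND -y-> PARK -x-> SEND -y-> PARK -x-> SEND -y-> PARK -x-> SEND -y-> PARK -y-> PARK -x-> SEND -x-> RUN -y-> REST -x-> REST -x-> REST -y-> RUN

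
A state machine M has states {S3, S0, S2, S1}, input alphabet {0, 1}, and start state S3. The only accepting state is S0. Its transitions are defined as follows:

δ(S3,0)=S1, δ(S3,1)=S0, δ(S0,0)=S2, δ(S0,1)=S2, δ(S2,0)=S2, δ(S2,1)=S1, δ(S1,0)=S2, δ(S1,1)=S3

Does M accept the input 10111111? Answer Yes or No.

No

S3 → S0 → S2 → S1 → S3 → S0 → S2 → S1 → S3
End state S3 is not accepting.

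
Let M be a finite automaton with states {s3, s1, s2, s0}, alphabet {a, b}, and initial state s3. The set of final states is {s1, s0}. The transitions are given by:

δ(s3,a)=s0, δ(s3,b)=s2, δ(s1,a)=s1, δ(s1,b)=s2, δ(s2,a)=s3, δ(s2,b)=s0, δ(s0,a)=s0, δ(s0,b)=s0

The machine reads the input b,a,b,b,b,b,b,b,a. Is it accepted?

start at s3
read 'b': s3 → s2
read 'a': s2 → s3
read 'b': s3 → s2
read 'b': s2 → s0
read 'b': s0 → s0
read 'b': s0 → s0
read 'b': s0 → s0
read 'b': s0 → s0
read 'a': s0 → s0
End state s0 is accepting.

Yes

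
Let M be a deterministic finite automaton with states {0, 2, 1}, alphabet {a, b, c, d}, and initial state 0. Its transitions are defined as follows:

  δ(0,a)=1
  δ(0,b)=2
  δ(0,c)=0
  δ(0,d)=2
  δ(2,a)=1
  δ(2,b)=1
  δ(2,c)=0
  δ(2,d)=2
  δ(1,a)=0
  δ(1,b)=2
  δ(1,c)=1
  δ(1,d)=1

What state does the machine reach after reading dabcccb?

Trace: 0 -d-> 2 -a-> 1 -b-> 2 -c-> 0 -c-> 0 -c-> 0 -b-> 2

2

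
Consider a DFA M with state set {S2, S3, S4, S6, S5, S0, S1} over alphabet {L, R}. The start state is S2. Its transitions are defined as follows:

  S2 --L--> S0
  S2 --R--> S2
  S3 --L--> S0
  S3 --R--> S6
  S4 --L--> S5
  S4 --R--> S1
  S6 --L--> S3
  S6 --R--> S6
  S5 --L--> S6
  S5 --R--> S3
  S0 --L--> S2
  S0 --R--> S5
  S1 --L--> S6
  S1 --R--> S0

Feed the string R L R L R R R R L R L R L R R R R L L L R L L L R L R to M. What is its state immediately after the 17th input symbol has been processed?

Trace: S2 -R-> S2 -L-> S0 -R-> S5 -L-> S6 -R-> S6 -R-> S6 -R-> S6 -R-> S6 -L-> S3 -R-> S6 -L-> S3 -R-> S6 -L-> S3 -R-> S6 -R-> S6 -R-> S6 -R-> S6
After 17 symbols: S6.

S6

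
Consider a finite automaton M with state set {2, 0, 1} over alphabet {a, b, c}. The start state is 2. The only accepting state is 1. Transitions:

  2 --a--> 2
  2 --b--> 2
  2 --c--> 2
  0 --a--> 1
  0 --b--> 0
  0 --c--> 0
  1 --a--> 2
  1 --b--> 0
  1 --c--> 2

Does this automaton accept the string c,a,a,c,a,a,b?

2 → 2 → 2 → 2 → 2 → 2 → 2 → 2
End state 2 is not accepting.

No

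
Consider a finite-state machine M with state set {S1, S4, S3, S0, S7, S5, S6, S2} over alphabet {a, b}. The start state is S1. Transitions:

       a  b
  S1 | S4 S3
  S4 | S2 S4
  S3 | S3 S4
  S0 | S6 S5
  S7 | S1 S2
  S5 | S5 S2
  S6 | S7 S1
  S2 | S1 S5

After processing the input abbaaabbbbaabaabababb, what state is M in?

Trace: S1 -a-> S4 -b-> S4 -b-> S4 -a-> S2 -a-> S1 -a-> S4 -b-> S4 -b-> S4 -b-> S4 -b-> S4 -a-> S2 -a-> S1 -b-> S3 -a-> S3 -a-> S3 -b-> S4 -a-> S2 -b-> S5 -a-> S5 -b-> S2 -b-> S5

S5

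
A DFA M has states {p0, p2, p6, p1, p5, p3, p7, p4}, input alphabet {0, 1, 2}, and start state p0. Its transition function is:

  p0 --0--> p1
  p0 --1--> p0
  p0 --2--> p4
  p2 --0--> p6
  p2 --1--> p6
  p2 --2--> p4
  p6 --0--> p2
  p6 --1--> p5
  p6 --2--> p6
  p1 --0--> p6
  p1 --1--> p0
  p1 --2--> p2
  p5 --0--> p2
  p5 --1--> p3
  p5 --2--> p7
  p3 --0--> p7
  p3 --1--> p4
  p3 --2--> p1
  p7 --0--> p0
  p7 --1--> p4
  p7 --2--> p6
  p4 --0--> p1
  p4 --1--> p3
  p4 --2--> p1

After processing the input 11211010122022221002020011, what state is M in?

p3

Trace: p0 -1-> p0 -1-> p0 -2-> p4 -1-> p3 -1-> p4 -0-> p1 -1-> p0 -0-> p1 -1-> p0 -2-> p4 -2-> p1 -0-> p6 -2-> p6 -2-> p6 -2-> p6 -2-> p6 -1-> p5 -0-> p2 -0-> p6 -2-> p6 -0-> p2 -2-> p4 -0-> p1 -0-> p6 -1-> p5 -1-> p3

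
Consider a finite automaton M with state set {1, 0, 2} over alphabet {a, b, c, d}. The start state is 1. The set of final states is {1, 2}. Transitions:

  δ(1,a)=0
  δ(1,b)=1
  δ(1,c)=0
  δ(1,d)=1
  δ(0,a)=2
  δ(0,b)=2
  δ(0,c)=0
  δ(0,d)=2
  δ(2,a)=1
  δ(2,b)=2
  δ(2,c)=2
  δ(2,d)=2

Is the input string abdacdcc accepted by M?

Yes

Trace: 1 -a-> 0 -b-> 2 -d-> 2 -a-> 1 -c-> 0 -d-> 2 -c-> 2 -c-> 2
End state 2 is accepting.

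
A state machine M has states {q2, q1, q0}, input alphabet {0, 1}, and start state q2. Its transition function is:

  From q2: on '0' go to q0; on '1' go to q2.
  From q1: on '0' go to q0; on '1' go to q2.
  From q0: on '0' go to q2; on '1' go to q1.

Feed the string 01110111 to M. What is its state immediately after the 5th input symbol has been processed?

q0

Trace: q2 -0-> q0 -1-> q1 -1-> q2 -1-> q2 -0-> q0
After 5 symbols: q0.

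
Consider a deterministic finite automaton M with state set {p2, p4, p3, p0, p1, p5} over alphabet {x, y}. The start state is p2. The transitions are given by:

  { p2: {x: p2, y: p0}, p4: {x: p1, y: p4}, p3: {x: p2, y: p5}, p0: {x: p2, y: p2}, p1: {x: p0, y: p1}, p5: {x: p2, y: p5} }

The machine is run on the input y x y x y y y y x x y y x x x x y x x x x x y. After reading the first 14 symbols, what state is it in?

p2 → p0 → p2 → p0 → p2 → p0 → p2 → p0 → p2 → p2 → p2 → p0 → p2 → p2 → p2
After 14 symbols: p2.

p2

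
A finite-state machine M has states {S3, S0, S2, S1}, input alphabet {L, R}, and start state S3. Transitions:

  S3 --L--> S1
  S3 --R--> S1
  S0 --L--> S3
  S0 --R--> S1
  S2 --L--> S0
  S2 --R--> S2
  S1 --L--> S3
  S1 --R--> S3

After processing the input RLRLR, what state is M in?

S1

start at S3
read 'R': S3 → S1
read 'L': S1 → S3
read 'R': S3 → S1
read 'L': S1 → S3
read 'R': S3 → S1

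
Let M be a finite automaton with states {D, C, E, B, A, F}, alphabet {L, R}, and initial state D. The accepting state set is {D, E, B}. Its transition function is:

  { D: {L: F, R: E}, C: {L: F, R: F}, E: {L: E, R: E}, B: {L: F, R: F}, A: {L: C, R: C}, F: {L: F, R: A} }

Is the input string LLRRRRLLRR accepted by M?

start at D
read 'L': D → F
read 'L': F → F
read 'R': F → A
read 'R': A → C
read 'R': C → F
read 'R': F → A
read 'L': A → C
read 'L': C → F
read 'R': F → A
read 'R': A → C
End state C is not accepting.

No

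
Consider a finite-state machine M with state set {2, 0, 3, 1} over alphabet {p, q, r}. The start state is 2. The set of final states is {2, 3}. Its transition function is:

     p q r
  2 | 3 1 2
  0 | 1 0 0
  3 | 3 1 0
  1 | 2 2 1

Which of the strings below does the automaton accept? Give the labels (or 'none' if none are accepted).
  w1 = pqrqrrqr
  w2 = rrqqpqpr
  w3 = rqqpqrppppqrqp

w1: 2 → 3 → 1 → 1 → 2 → 2 → 2 → 1 → 1  → end 1, rejected
w2: 2 → 2 → 2 → 1 → 2 → 3 → 1 → 2 → 2  → end 2, accepted
w3: 2 → 2 → 1 → 2 → 3 → 1 → 1 → 2 → 3 → 3 → 3 → 1 → 1 → 2 → 3  → end 3, accepted

w2, w3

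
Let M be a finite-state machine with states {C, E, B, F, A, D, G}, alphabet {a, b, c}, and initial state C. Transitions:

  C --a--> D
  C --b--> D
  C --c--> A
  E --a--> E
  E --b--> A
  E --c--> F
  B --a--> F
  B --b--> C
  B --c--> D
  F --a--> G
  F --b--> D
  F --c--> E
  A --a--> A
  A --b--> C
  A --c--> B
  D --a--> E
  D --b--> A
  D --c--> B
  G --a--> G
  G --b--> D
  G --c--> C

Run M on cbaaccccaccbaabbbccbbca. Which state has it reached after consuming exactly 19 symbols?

Trace: C -c-> A -b-> C -a-> D -a-> E -c-> F -c-> E -c-> F -c-> E -a-> E -c-> F -c-> E -b-> A -a-> A -a-> A -b-> C -b-> D -b-> A -c-> B -c-> D
After 19 symbols: D.

D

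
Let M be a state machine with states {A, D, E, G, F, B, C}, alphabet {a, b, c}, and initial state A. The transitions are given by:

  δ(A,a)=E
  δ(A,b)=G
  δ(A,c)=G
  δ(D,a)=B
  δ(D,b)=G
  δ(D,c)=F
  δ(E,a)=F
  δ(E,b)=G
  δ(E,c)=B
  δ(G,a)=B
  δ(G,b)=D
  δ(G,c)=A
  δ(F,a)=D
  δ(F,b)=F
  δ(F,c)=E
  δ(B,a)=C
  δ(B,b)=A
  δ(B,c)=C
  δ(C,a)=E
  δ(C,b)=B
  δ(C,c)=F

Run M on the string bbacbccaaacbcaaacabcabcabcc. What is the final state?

Trace: A -b-> G -b-> D -a-> B -c-> C -b-> B -c-> C -c-> F -a-> D -a-> B -a-> C -c-> F -b-> F -c-> E -a-> F -a-> D -a-> B -c-> C -a-> E -b-> G -c-> A -a-> E -b-> G -c-> A -a-> E -b-> G -c-> A -c-> G

G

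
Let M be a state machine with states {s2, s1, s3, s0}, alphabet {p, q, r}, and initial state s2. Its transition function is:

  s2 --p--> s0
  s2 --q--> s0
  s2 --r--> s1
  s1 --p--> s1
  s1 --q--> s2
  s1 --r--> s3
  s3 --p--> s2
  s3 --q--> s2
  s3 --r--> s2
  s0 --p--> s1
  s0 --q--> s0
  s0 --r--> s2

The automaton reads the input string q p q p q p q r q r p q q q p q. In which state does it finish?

s2

s2 → s0 → s1 → s2 → s0 → s0 → s1 → s2 → s1 → s2 → s1 → s1 → s2 → s0 → s0 → s1 → s2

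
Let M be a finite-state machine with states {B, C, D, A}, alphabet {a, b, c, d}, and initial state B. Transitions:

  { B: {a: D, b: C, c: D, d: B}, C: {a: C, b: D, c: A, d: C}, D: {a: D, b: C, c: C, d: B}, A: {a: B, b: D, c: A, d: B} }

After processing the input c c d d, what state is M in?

C

Trace: B -c-> D -c-> C -d-> C -d-> C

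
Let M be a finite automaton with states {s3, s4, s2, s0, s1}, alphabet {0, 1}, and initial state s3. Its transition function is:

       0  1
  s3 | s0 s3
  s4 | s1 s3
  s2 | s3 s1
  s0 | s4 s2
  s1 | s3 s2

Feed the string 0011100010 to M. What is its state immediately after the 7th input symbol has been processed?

s4

s3 → s0 → s4 → s3 → s3 → s3 → s0 → s4
After 7 symbols: s4.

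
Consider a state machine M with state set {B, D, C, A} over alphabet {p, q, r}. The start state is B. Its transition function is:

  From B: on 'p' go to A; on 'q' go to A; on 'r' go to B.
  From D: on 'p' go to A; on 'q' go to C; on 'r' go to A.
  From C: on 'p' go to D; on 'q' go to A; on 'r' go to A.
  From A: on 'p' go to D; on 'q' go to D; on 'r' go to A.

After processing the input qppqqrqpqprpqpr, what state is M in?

B → A → D → A → D → C → A → D → A → D → A → A → D → C → D → A

A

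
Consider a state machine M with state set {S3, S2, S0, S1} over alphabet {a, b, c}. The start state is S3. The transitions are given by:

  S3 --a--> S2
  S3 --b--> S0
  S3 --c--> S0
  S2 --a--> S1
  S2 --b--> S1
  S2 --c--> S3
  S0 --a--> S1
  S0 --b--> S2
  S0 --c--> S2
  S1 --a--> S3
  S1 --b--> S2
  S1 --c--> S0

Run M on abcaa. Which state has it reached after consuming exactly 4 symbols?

S1

Trace: S3 -a-> S2 -b-> S1 -c-> S0 -a-> S1
After 4 symbols: S1.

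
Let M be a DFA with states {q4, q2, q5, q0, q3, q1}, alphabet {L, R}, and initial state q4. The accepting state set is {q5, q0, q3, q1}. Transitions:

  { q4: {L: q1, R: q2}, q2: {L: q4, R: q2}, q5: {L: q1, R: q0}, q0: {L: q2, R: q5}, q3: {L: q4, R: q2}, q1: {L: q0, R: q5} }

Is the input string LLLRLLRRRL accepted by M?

q4 → q1 → q0 → q2 → q2 → q4 → q1 → q5 → q0 → q5 → q1
End state q1 is accepting.

Yes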